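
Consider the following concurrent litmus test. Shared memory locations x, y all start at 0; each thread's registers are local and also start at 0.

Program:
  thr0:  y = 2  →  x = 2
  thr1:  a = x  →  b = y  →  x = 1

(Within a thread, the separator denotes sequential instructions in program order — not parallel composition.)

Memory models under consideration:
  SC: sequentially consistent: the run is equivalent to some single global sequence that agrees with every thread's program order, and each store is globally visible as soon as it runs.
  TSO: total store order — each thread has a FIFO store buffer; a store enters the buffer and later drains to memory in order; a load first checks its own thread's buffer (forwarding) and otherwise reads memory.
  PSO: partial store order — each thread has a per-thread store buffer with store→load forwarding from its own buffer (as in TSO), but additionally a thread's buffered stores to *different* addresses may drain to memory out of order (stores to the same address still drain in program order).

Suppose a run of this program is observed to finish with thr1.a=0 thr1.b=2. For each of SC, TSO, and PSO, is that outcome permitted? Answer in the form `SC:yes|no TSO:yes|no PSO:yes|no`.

SC:yes TSO:yes PSO:yes

outcome vector order: (thr1.a,thr1.b)
SC (3): 00; 02; 22
TSO (3): 00; 02; 22
PSO (4): 00; 02; 20; 22
target 02 ∈ {SC,TSO,PSO}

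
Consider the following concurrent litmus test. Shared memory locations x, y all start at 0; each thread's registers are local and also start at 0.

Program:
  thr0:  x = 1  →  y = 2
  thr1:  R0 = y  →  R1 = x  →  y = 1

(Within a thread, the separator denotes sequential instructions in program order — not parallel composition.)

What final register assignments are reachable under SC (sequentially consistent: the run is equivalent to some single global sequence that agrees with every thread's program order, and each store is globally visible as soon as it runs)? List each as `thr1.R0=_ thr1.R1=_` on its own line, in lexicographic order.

thr1.R0=0 thr1.R1=0
thr1.R0=0 thr1.R1=1
thr1.R0=2 thr1.R1=1

outcome vector order: (thr1.R0,thr1.R1)
|SC outcomes| = 3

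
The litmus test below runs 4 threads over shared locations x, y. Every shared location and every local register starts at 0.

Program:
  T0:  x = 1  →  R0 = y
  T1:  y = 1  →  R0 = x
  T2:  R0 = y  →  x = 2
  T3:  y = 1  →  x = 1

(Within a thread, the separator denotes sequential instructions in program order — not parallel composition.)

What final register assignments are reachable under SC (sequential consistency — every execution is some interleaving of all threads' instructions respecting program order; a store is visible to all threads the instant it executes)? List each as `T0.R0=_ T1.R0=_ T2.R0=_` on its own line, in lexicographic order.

T0.R0=0 T1.R0=1 T2.R0=0
T0.R0=0 T1.R0=1 T2.R0=1
T0.R0=0 T1.R0=2 T2.R0=0
T0.R0=0 T1.R0=2 T2.R0=1
T0.R0=1 T1.R0=0 T2.R0=0
T0.R0=1 T1.R0=0 T2.R0=1
T0.R0=1 T1.R0=1 T2.R0=0
T0.R0=1 T1.R0=1 T2.R0=1
T0.R0=1 T1.R0=2 T2.R0=0
T0.R0=1 T1.R0=2 T2.R0=1

outcome vector order: (T0.R0,T1.R0,T2.R0)
|SC outcomes| = 10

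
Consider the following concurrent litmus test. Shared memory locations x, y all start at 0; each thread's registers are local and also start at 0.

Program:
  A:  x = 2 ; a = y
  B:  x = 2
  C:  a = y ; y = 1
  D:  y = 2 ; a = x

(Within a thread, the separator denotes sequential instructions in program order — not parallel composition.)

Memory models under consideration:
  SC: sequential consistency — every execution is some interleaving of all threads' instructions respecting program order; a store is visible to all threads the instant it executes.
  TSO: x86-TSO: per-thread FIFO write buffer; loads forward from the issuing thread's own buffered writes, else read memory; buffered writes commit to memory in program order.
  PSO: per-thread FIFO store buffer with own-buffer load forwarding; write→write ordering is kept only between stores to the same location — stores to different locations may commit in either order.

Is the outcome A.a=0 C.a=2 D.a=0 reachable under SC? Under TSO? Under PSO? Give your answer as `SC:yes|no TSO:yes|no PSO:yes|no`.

outcome vector order: (A.a,C.a,D.a)
[SC] allowed = {0/0/2; 0/2/2; 1/0/0; 1/0/2; 1/2/0; 1/2/2; 2/0/0; 2/0/2; 2/2/0; 2/2/2}
[TSO] allowed = {0/0/0; 0/0/2; 0/2/0; 0/2/2; 1/0/0; 1/0/2; 1/2/0; 1/2/2; 2/0/0; 2/0/2; 2/2/0; 2/2/2}
[PSO] allowed = {0/0/0; 0/0/2; 0/2/0; 0/2/2; 1/0/0; 1/0/2; 1/2/0; 1/2/2; 2/0/0; 2/0/2; 2/2/0; 2/2/2}
target 0/2/0 ∈ {TSO,PSO}

SC:no TSO:yes PSO:yes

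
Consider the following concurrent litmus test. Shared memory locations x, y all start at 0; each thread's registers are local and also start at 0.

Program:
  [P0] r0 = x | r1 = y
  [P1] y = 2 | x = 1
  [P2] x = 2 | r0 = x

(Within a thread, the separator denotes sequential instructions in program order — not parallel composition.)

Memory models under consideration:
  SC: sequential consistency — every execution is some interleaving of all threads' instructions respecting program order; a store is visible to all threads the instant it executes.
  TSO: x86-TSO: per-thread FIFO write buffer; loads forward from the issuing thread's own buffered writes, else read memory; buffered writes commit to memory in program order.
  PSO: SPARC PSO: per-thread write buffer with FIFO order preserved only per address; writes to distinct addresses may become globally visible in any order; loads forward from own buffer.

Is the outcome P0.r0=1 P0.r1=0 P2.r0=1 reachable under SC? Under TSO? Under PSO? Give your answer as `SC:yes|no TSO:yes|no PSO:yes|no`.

SC:no TSO:no PSO:yes

outcome vector order: (P0.r0,P0.r1,P2.r0)
SC: 10 outcomes — {0/0/1, 0/0/2, 0/2/1, 0/2/2, 1/2/1, 1/2/2, 2/0/1, 2/0/2, 2/2/1, 2/2/2}
TSO: 10 outcomes — {0/0/1, 0/0/2, 0/2/1, 0/2/2, 1/2/1, 1/2/2, 2/0/1, 2/0/2, 2/2/1, 2/2/2}
PSO: 12 outcomes — {0/0/1, 0/0/2, 0/2/1, 0/2/2, 1/0/1, 1/0/2, 1/2/1, 1/2/2, 2/0/1, 2/0/2, 2/2/1, 2/2/2}
target 1/0/1 ∈ {PSO}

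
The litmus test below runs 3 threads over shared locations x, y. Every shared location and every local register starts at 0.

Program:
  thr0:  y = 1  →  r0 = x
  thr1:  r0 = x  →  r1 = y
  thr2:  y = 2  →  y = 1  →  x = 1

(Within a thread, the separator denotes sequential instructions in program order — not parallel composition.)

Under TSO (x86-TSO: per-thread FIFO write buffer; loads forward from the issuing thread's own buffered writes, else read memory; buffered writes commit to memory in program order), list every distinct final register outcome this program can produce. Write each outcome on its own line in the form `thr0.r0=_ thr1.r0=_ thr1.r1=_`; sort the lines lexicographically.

outcome vector order: (thr0.r0,thr1.r0,thr1.r1)
|TSO outcomes| = 8

thr0.r0=0 thr1.r0=0 thr1.r1=0
thr0.r0=0 thr1.r0=0 thr1.r1=1
thr0.r0=0 thr1.r0=0 thr1.r1=2
thr0.r0=0 thr1.r0=1 thr1.r1=1
thr0.r0=1 thr1.r0=0 thr1.r1=0
thr0.r0=1 thr1.r0=0 thr1.r1=1
thr0.r0=1 thr1.r0=0 thr1.r1=2
thr0.r0=1 thr1.r0=1 thr1.r1=1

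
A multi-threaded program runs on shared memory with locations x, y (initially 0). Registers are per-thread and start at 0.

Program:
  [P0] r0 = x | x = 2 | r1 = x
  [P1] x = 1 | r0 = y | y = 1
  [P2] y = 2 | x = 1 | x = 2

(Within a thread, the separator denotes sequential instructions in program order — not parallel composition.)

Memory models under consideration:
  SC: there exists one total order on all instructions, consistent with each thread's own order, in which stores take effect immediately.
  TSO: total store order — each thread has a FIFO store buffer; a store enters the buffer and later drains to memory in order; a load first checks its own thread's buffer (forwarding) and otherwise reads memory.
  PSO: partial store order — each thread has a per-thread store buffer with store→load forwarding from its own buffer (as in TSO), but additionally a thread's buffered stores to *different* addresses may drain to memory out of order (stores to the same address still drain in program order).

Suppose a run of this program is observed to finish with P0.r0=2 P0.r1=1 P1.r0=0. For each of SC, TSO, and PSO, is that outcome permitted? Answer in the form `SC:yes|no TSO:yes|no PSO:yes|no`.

SC:no TSO:yes PSO:yes

outcome vector order: (P0.r0,P0.r1,P1.r0)
[SC] allowed = {0/1/0; 0/1/2; 0/2/0; 0/2/2; 1/1/0; 1/1/2; 1/2/0; 1/2/2; 2/1/2; 2/2/0; 2/2/2}
[TSO] allowed = {0/1/0; 0/1/2; 0/2/0; 0/2/2; 1/1/0; 1/1/2; 1/2/0; 1/2/2; 2/1/0; 2/1/2; 2/2/0; 2/2/2}
[PSO] allowed = {0/1/0; 0/1/2; 0/2/0; 0/2/2; 1/1/0; 1/1/2; 1/2/0; 1/2/2; 2/1/0; 2/1/2; 2/2/0; 2/2/2}
target 2/1/0 ∈ {TSO,PSO}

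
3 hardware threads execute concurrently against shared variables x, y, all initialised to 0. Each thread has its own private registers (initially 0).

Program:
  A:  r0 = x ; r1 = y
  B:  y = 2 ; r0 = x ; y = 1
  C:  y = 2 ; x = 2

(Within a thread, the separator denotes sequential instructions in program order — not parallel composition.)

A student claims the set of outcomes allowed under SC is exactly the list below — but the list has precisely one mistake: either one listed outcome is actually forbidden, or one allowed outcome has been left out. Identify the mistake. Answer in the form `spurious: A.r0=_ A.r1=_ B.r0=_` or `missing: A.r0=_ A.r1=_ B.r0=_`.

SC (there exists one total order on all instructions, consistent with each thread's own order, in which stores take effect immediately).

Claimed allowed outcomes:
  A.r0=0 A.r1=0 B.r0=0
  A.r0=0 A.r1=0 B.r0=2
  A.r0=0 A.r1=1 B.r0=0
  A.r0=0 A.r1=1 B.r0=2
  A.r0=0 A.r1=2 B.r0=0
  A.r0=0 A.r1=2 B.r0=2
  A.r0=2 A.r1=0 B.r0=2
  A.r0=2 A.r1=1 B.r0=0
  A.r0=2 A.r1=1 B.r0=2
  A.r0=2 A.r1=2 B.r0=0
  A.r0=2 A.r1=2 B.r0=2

outcome vector order: (A.r0,A.r1,B.r0)
under SC → (0,0,0); (0,0,2); (0,1,0); (0,1,2); (0,2,0); (0,2,2); (2,1,0); (2,1,2); (2,2,0); (2,2,2)
claimed∖SC = {(2,0,2)}

spurious: A.r0=2 A.r1=0 B.r0=2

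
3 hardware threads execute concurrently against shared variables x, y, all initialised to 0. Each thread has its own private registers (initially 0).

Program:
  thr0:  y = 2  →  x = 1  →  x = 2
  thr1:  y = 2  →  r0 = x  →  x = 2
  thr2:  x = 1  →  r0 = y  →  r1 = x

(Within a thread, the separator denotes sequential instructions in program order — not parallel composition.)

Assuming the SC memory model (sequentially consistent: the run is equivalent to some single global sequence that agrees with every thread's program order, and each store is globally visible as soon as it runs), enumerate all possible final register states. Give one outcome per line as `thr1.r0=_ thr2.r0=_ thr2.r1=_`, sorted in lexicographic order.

outcome vector order: (thr1.r0,thr2.r0,thr2.r1)
|SC outcomes| = 10

thr1.r0=0 thr2.r0=2 thr2.r1=1
thr1.r0=0 thr2.r0=2 thr2.r1=2
thr1.r0=1 thr2.r0=0 thr2.r1=1
thr1.r0=1 thr2.r0=0 thr2.r1=2
thr1.r0=1 thr2.r0=2 thr2.r1=1
thr1.r0=1 thr2.r0=2 thr2.r1=2
thr1.r0=2 thr2.r0=0 thr2.r1=1
thr1.r0=2 thr2.r0=0 thr2.r1=2
thr1.r0=2 thr2.r0=2 thr2.r1=1
thr1.r0=2 thr2.r0=2 thr2.r1=2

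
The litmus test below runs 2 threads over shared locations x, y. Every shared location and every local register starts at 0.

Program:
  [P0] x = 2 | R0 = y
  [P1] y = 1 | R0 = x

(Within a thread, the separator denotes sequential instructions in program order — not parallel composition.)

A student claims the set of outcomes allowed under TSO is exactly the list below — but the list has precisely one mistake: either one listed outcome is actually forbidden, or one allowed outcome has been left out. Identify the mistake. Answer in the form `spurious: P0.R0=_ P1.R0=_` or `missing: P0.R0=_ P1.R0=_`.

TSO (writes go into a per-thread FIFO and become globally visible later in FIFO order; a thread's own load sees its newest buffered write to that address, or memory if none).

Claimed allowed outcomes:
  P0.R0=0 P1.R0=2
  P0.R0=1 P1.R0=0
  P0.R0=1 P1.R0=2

missing: P0.R0=0 P1.R0=0

outcome vector order: (P0.R0,P1.R0)
under TSO → <0 0>; <0 2>; <1 0>; <1 2>
TSO∖claimed = {<0 0>}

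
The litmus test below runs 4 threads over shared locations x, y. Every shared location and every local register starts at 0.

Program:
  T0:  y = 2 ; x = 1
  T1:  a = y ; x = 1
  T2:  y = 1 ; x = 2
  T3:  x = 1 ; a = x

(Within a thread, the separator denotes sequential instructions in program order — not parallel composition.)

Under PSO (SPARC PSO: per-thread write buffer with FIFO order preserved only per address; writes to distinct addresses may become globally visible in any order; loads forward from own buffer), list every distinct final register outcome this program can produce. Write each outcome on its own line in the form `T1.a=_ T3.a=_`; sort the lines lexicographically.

outcome vector order: (T1.a,T3.a)
|PSO outcomes| = 6

T1.a=0 T3.a=1
T1.a=0 T3.a=2
T1.a=1 T3.a=1
T1.a=1 T3.a=2
T1.a=2 T3.a=1
T1.a=2 T3.a=2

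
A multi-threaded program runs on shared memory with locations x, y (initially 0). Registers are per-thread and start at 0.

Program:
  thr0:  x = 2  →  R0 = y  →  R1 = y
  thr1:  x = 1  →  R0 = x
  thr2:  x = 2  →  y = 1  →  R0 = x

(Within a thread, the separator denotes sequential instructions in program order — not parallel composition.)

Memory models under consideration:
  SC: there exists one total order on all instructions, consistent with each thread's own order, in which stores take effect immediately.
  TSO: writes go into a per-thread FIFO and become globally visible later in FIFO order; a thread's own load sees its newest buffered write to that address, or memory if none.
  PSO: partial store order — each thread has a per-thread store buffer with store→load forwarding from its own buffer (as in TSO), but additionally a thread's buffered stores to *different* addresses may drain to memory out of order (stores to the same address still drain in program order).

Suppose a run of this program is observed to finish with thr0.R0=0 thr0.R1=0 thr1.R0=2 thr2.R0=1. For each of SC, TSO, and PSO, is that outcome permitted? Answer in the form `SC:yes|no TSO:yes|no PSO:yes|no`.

outcome vector order: (thr0.R0,thr0.R1,thr1.R0,thr2.R0)
under SC → (0,0,1,1) (0,0,1,2) (0,0,2,2) (0,1,1,1) (0,1,1,2) (0,1,2,2) (1,1,1,1) (1,1,1,2) (1,1,2,1) (1,1,2,2)
under TSO → (0,0,1,1) (0,0,1,2) (0,0,2,1) (0,0,2,2) (0,1,1,1) (0,1,1,2) (0,1,2,1) (0,1,2,2) (1,1,1,1) (1,1,1,2) (1,1,2,1) (1,1,2,2)
under PSO → (0,0,1,1) (0,0,1,2) (0,0,2,1) (0,0,2,2) (0,1,1,1) (0,1,1,2) (0,1,2,1) (0,1,2,2) (1,1,1,1) (1,1,1,2) (1,1,2,1) (1,1,2,2)
target (0,0,2,1) ∈ {TSO,PSO}

SC:no TSO:yes PSO:yes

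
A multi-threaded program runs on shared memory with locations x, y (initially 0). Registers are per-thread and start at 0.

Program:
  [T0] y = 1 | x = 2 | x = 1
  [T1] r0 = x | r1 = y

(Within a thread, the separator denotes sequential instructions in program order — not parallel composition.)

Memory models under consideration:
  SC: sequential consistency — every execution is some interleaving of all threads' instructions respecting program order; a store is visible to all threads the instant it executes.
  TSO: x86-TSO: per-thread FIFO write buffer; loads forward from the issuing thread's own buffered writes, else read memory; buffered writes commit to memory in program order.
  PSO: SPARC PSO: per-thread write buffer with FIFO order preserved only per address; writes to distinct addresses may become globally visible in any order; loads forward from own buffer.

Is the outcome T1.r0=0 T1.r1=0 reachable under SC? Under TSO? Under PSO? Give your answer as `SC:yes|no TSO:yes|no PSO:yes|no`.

outcome vector order: (T1.r0,T1.r1)
[SC] allowed = {00; 01; 11; 21}
[TSO] allowed = {00; 01; 11; 21}
[PSO] allowed = {00; 01; 10; 11; 20; 21}
target 00 ∈ {SC,TSO,PSO}

SC:yes TSO:yes PSO:yes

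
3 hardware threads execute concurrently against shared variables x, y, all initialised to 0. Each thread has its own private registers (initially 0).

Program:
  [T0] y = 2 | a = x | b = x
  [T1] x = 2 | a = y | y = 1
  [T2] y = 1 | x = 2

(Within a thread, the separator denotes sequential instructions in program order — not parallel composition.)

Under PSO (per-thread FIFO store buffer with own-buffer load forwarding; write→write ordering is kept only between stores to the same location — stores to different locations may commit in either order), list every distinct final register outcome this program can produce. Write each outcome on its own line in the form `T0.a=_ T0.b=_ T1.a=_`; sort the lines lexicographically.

outcome vector order: (T0.a,T0.b,T1.a)
|PSO outcomes| = 9

T0.a=0 T0.b=0 T1.a=0
T0.a=0 T0.b=0 T1.a=1
T0.a=0 T0.b=0 T1.a=2
T0.a=0 T0.b=2 T1.a=0
T0.a=0 T0.b=2 T1.a=1
T0.a=0 T0.b=2 T1.a=2
T0.a=2 T0.b=2 T1.a=0
T0.a=2 T0.b=2 T1.a=1
T0.a=2 T0.b=2 T1.a=2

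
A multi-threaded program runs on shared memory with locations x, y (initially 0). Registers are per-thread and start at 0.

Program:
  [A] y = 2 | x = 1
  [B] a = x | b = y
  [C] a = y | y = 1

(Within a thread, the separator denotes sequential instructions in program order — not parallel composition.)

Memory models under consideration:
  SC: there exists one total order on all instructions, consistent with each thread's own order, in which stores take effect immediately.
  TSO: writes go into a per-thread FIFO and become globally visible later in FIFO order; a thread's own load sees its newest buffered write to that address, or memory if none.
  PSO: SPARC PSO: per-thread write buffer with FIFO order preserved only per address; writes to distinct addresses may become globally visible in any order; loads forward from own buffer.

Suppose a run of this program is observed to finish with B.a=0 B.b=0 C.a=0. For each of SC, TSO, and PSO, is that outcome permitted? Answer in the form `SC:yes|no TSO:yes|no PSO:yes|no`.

outcome vector order: (B.a,B.b,C.a)
under SC → 0/0/0; 0/0/2; 0/1/0; 0/1/2; 0/2/0; 0/2/2; 1/1/0; 1/1/2; 1/2/0; 1/2/2
under TSO → 0/0/0; 0/0/2; 0/1/0; 0/1/2; 0/2/0; 0/2/2; 1/1/0; 1/1/2; 1/2/0; 1/2/2
under PSO → 0/0/0; 0/0/2; 0/1/0; 0/1/2; 0/2/0; 0/2/2; 1/0/0; 1/0/2; 1/1/0; 1/1/2; 1/2/0; 1/2/2
target 0/0/0 ∈ {SC,TSO,PSO}

SC:yes TSO:yes PSO:yes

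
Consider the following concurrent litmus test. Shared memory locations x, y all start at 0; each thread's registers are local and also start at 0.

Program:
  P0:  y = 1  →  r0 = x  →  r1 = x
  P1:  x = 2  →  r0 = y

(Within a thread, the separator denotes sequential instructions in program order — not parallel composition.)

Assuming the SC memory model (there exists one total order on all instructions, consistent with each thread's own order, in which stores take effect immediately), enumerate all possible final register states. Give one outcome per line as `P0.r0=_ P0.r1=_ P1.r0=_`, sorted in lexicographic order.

P0.r0=0 P0.r1=0 P1.r0=1
P0.r0=0 P0.r1=2 P1.r0=1
P0.r0=2 P0.r1=2 P1.r0=0
P0.r0=2 P0.r1=2 P1.r0=1

outcome vector order: (P0.r0,P0.r1,P1.r0)
|SC outcomes| = 4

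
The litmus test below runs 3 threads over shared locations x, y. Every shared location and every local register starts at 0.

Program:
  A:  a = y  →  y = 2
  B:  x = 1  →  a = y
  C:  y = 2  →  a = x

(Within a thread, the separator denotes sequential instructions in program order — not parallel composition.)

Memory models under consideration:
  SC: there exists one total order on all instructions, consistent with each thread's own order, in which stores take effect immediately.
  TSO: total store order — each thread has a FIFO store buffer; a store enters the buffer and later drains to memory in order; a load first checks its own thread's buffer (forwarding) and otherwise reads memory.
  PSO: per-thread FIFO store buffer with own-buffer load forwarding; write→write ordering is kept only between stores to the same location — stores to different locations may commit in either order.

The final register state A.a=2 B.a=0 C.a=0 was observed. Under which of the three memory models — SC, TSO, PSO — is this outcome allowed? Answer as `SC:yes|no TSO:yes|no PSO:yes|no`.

outcome vector order: (A.a,B.a,C.a)
SC: 6 outcomes — {<0 0 1>; <0 2 0>; <0 2 1>; <2 0 1>; <2 2 0>; <2 2 1>}
TSO: 8 outcomes — {<0 0 0>; <0 0 1>; <0 2 0>; <0 2 1>; <2 0 0>; <2 0 1>; <2 2 0>; <2 2 1>}
PSO: 8 outcomes — {<0 0 0>; <0 0 1>; <0 2 0>; <0 2 1>; <2 0 0>; <2 0 1>; <2 2 0>; <2 2 1>}
target <2 0 0> ∈ {TSO,PSO}

SC:no TSO:yes PSO:yes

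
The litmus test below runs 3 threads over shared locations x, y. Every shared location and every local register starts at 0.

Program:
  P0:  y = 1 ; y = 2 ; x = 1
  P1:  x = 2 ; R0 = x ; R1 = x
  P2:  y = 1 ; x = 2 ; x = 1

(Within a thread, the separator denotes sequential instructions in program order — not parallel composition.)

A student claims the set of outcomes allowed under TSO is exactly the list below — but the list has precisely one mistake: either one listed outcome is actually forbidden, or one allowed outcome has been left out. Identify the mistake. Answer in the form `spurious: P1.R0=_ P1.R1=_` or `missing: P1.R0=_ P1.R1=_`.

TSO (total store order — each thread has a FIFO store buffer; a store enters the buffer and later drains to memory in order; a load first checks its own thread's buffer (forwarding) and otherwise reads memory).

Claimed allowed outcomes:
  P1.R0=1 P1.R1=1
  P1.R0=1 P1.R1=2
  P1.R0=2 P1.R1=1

outcome vector order: (P1.R0,P1.R1)
[TSO] allowed = {<1 1>, <1 2>, <2 1>, <2 2>}
TSO∖claimed = {<2 2>}

missing: P1.R0=2 P1.R1=2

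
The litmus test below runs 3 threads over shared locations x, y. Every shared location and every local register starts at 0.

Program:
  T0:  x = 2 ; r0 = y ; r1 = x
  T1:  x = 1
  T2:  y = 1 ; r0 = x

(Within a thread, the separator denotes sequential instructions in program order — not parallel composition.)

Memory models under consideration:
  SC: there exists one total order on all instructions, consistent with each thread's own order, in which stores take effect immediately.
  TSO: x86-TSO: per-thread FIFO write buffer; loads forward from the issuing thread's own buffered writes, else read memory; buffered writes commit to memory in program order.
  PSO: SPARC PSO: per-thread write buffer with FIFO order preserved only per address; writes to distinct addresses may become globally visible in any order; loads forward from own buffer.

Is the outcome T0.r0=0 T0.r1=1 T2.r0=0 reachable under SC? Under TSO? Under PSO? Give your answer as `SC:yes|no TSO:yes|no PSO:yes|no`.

SC:no TSO:yes PSO:yes

outcome vector order: (T0.r0,T0.r1,T2.r0)
SC (10): <0 1 1>, <0 1 2>, <0 2 1>, <0 2 2>, <1 1 0>, <1 1 1>, <1 1 2>, <1 2 0>, <1 2 1>, <1 2 2>
TSO (12): <0 1 0>, <0 1 1>, <0 1 2>, <0 2 0>, <0 2 1>, <0 2 2>, <1 1 0>, <1 1 1>, <1 1 2>, <1 2 0>, <1 2 1>, <1 2 2>
PSO (12): <0 1 0>, <0 1 1>, <0 1 2>, <0 2 0>, <0 2 1>, <0 2 2>, <1 1 0>, <1 1 1>, <1 1 2>, <1 2 0>, <1 2 1>, <1 2 2>
target <0 1 0> ∈ {TSO,PSO}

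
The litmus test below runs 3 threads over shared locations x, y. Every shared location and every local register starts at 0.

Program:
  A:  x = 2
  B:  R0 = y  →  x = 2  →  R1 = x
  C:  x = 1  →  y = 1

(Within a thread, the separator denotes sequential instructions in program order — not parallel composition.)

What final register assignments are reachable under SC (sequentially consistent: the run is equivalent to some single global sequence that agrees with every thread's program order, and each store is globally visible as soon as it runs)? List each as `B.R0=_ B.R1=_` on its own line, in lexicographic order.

outcome vector order: (B.R0,B.R1)
|SC outcomes| = 3

B.R0=0 B.R1=1
B.R0=0 B.R1=2
B.R0=1 B.R1=2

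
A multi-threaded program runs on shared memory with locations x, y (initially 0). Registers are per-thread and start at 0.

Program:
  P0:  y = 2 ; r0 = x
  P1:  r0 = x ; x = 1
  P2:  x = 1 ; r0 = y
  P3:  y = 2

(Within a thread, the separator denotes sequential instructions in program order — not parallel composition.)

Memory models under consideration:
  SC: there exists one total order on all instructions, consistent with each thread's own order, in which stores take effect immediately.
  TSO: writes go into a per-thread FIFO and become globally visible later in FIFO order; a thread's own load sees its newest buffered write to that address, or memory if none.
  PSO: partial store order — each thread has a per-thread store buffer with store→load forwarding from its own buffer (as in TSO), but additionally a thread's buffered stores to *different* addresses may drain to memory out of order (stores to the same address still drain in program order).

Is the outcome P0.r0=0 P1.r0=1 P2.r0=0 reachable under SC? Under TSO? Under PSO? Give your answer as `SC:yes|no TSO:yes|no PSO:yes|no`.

SC:no TSO:yes PSO:yes

outcome vector order: (P0.r0,P1.r0,P2.r0)
SC (6): (0,0,2), (0,1,2), (1,0,0), (1,0,2), (1,1,0), (1,1,2)
TSO (8): (0,0,0), (0,0,2), (0,1,0), (0,1,2), (1,0,0), (1,0,2), (1,1,0), (1,1,2)
PSO (8): (0,0,0), (0,0,2), (0,1,0), (0,1,2), (1,0,0), (1,0,2), (1,1,0), (1,1,2)
target (0,1,0) ∈ {TSO,PSO}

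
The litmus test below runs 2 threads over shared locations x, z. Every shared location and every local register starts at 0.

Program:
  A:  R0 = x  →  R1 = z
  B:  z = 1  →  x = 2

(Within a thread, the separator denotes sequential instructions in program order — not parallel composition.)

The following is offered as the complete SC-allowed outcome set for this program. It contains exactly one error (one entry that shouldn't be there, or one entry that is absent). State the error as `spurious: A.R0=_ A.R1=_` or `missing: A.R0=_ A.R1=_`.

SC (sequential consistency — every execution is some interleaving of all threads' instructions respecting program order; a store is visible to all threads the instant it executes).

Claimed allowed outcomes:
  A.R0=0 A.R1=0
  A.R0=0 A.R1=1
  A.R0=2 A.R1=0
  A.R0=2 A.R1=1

spurious: A.R0=2 A.R1=0

outcome vector order: (A.R0,A.R1)
under SC → 00; 01; 21
claimed∖SC = {20}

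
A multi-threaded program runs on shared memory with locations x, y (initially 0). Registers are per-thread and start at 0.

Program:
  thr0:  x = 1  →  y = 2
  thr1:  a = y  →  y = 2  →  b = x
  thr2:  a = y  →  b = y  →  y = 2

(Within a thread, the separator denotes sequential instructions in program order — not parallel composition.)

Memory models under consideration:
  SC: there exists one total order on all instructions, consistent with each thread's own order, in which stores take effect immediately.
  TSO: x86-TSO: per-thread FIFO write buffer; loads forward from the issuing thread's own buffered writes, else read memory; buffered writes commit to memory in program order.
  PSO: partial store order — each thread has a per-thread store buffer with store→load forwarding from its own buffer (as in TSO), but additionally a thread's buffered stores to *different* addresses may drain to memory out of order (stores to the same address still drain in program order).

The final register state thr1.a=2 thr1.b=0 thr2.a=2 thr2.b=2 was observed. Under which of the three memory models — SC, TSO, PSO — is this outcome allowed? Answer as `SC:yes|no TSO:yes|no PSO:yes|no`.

outcome vector order: (thr1.a,thr1.b,thr2.a,thr2.b)
[SC] allowed = {0/0/0/0; 0/0/0/2; 0/0/2/2; 0/1/0/0; 0/1/0/2; 0/1/2/2; 2/0/0/0; 2/1/0/0; 2/1/0/2; 2/1/2/2}
[TSO] allowed = {0/0/0/0; 0/0/0/2; 0/0/2/2; 0/1/0/0; 0/1/0/2; 0/1/2/2; 2/0/0/0; 2/1/0/0; 2/1/0/2; 2/1/2/2}
[PSO] allowed = {0/0/0/0; 0/0/0/2; 0/0/2/2; 0/1/0/0; 0/1/0/2; 0/1/2/2; 2/0/0/0; 2/0/0/2; 2/0/2/2; 2/1/0/0; 2/1/0/2; 2/1/2/2}
target 2/0/2/2 ∈ {PSO}

SC:no TSO:no PSO:yes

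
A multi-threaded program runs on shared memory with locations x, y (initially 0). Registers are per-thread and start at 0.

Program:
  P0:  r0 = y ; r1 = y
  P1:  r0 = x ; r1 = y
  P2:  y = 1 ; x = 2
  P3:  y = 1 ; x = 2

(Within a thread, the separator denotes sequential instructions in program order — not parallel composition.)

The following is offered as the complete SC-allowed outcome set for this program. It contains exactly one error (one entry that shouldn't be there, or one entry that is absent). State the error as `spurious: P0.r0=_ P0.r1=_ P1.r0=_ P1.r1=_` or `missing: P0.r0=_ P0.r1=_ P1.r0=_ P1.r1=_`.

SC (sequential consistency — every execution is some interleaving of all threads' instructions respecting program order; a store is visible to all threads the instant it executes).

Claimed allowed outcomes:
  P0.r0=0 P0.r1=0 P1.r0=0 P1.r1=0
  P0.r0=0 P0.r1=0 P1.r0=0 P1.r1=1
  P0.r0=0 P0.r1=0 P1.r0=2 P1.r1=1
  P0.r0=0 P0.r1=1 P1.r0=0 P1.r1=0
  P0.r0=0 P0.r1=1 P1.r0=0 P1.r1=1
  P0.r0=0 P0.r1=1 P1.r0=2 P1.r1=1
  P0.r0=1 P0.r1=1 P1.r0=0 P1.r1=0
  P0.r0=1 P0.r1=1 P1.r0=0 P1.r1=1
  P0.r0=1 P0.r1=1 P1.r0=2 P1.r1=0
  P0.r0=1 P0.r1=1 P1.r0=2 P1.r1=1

outcome vector order: (P0.r0,P0.r1,P1.r0,P1.r1)
SC (9): (0,0,0,0), (0,0,0,1), (0,0,2,1), (0,1,0,0), (0,1,0,1), (0,1,2,1), (1,1,0,0), (1,1,0,1), (1,1,2,1)
claimed∖SC = {(1,1,2,0)}

spurious: P0.r0=1 P0.r1=1 P1.r0=2 P1.r1=0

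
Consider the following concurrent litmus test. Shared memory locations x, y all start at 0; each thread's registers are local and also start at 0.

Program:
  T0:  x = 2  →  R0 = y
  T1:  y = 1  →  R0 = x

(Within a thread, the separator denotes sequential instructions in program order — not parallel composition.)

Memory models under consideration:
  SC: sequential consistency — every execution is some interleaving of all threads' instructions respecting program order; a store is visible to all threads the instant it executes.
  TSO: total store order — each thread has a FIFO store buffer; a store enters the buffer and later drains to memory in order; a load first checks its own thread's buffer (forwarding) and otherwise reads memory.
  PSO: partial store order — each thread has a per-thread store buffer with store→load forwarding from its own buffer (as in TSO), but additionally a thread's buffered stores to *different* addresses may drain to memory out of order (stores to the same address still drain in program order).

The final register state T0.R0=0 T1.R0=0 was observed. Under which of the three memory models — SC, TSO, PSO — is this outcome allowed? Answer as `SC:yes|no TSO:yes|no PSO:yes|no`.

SC:no TSO:yes PSO:yes

outcome vector order: (T0.R0,T1.R0)
under SC → 0/2; 1/0; 1/2
under TSO → 0/0; 0/2; 1/0; 1/2
under PSO → 0/0; 0/2; 1/0; 1/2
target 0/0 ∈ {TSO,PSO}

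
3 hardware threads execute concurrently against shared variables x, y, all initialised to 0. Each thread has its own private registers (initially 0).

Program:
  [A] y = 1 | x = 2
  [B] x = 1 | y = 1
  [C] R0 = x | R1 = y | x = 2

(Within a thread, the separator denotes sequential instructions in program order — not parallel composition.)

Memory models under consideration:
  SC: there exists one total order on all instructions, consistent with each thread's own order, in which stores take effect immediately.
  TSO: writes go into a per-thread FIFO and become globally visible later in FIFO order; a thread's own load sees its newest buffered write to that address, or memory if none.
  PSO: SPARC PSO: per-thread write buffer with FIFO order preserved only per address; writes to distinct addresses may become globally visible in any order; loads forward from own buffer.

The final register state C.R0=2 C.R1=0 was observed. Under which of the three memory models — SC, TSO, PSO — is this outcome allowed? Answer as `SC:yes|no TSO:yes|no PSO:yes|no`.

SC:no TSO:no PSO:yes

outcome vector order: (C.R0,C.R1)
[SC] allowed = {<0 0> <0 1> <1 0> <1 1> <2 1>}
[TSO] allowed = {<0 0> <0 1> <1 0> <1 1> <2 1>}
[PSO] allowed = {<0 0> <0 1> <1 0> <1 1> <2 0> <2 1>}
target <2 0> ∈ {PSO}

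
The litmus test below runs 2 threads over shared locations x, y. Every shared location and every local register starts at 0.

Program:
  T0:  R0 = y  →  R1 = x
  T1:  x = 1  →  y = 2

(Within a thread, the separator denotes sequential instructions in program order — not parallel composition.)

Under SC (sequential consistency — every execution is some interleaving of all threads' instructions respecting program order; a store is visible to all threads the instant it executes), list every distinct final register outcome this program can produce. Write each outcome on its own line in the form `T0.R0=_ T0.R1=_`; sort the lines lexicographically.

outcome vector order: (T0.R0,T0.R1)
|SC outcomes| = 3

T0.R0=0 T0.R1=0
T0.R0=0 T0.R1=1
T0.R0=2 T0.R1=1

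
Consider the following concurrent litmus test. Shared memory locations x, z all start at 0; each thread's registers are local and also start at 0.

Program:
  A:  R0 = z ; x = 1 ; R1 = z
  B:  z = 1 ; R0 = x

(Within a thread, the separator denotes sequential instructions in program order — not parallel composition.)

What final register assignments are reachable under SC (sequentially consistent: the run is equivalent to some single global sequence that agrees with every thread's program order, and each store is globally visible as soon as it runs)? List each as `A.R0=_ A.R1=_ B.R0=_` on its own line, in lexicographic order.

outcome vector order: (A.R0,A.R1,B.R0)
|SC outcomes| = 5

A.R0=0 A.R1=0 B.R0=1
A.R0=0 A.R1=1 B.R0=0
A.R0=0 A.R1=1 B.R0=1
A.R0=1 A.R1=1 B.R0=0
A.R0=1 A.R1=1 B.R0=1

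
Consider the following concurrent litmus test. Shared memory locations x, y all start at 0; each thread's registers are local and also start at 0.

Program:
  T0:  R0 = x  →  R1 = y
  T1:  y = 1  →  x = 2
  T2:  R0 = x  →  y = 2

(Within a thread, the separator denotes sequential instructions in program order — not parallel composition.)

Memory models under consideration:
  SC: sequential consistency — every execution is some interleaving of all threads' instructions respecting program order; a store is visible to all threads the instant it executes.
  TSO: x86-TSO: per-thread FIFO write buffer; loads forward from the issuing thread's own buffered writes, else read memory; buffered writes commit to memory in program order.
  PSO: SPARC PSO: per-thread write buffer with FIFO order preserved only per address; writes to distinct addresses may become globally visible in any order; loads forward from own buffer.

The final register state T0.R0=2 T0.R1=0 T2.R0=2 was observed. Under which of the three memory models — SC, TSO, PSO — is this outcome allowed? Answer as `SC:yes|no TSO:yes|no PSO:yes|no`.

SC:no TSO:no PSO:yes

outcome vector order: (T0.R0,T0.R1,T2.R0)
under SC → 0/0/0 0/0/2 0/1/0 0/1/2 0/2/0 0/2/2 2/1/0 2/1/2 2/2/0 2/2/2
under TSO → 0/0/0 0/0/2 0/1/0 0/1/2 0/2/0 0/2/2 2/1/0 2/1/2 2/2/0 2/2/2
under PSO → 0/0/0 0/0/2 0/1/0 0/1/2 0/2/0 0/2/2 2/0/0 2/0/2 2/1/0 2/1/2 2/2/0 2/2/2
target 2/0/2 ∈ {PSO}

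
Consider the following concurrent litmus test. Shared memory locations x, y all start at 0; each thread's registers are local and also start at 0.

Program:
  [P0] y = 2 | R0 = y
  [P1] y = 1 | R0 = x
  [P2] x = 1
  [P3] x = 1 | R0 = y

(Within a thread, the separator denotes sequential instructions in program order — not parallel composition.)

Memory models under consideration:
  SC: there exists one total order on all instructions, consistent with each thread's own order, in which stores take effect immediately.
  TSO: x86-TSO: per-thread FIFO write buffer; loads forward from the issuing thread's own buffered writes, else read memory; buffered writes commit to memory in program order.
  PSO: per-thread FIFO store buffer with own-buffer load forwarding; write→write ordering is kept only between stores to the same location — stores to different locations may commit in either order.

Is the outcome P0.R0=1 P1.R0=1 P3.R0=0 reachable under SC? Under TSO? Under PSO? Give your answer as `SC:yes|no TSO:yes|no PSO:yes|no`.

outcome vector order: (P0.R0,P1.R0,P3.R0)
under SC → (1,0,1), (1,1,0), (1,1,1), (1,1,2), (2,0,1), (2,0,2), (2,1,0), (2,1,1), (2,1,2)
under TSO → (1,0,0), (1,0,1), (1,0,2), (1,1,0), (1,1,1), (1,1,2), (2,0,0), (2,0,1), (2,0,2), (2,1,0), (2,1,1), (2,1,2)
under PSO → (1,0,0), (1,0,1), (1,0,2), (1,1,0), (1,1,1), (1,1,2), (2,0,0), (2,0,1), (2,0,2), (2,1,0), (2,1,1), (2,1,2)
target (1,1,0) ∈ {SC,TSO,PSO}

SC:yes TSO:yes PSO:yes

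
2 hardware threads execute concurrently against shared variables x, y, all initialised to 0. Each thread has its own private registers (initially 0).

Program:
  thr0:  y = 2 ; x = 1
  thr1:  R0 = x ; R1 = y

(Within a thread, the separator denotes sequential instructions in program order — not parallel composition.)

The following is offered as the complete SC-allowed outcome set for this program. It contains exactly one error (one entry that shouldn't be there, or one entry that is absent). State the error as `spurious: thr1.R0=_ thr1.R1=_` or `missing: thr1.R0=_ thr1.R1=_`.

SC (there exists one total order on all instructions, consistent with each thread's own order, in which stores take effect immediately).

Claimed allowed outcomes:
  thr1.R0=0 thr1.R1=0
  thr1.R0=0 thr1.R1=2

outcome vector order: (thr1.R0,thr1.R1)
SC (3): (0,0); (0,2); (1,2)
SC∖claimed = {(1,2)}

missing: thr1.R0=1 thr1.R1=2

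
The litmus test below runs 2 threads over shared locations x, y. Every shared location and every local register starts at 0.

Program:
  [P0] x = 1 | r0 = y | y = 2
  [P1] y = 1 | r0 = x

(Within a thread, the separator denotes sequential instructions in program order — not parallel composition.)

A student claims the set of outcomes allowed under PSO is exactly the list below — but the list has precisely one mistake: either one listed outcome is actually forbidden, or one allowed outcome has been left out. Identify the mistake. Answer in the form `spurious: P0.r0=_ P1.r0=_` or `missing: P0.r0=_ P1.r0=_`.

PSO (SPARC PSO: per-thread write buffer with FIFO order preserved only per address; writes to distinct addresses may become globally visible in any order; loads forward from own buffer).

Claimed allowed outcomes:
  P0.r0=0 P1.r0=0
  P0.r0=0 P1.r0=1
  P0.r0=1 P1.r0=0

missing: P0.r0=1 P1.r0=1

outcome vector order: (P0.r0,P1.r0)
PSO: 4 outcomes — {<0 0> <0 1> <1 0> <1 1>}
PSO∖claimed = {<1 1>}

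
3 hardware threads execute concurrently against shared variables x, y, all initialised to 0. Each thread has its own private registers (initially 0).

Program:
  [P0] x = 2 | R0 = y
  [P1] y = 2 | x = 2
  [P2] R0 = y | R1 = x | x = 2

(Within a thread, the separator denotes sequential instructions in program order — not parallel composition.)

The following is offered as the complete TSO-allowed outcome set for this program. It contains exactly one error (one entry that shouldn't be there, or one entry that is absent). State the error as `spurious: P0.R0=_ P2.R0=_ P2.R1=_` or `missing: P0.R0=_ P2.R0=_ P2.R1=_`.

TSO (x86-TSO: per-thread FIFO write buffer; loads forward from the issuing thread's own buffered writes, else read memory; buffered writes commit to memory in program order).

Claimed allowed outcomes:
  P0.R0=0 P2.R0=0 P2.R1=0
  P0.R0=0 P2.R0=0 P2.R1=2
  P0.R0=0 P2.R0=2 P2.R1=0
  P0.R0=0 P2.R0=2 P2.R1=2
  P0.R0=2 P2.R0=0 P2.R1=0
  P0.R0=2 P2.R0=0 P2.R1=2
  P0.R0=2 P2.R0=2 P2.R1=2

outcome vector order: (P0.R0,P2.R0,P2.R1)
TSO: 8 outcomes — {0/0/0; 0/0/2; 0/2/0; 0/2/2; 2/0/0; 2/0/2; 2/2/0; 2/2/2}
TSO∖claimed = {2/2/0}

missing: P0.R0=2 P2.R0=2 P2.R1=0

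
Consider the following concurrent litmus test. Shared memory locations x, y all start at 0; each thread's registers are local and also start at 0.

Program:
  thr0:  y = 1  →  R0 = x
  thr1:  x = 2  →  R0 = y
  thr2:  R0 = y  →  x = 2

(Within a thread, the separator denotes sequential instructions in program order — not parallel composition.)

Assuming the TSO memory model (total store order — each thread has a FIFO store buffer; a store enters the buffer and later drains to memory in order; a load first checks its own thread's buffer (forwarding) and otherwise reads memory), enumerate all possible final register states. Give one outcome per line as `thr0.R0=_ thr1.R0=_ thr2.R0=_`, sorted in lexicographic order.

thr0.R0=0 thr1.R0=0 thr2.R0=0
thr0.R0=0 thr1.R0=0 thr2.R0=1
thr0.R0=0 thr1.R0=1 thr2.R0=0
thr0.R0=0 thr1.R0=1 thr2.R0=1
thr0.R0=2 thr1.R0=0 thr2.R0=0
thr0.R0=2 thr1.R0=0 thr2.R0=1
thr0.R0=2 thr1.R0=1 thr2.R0=0
thr0.R0=2 thr1.R0=1 thr2.R0=1

outcome vector order: (thr0.R0,thr1.R0,thr2.R0)
|TSO outcomes| = 8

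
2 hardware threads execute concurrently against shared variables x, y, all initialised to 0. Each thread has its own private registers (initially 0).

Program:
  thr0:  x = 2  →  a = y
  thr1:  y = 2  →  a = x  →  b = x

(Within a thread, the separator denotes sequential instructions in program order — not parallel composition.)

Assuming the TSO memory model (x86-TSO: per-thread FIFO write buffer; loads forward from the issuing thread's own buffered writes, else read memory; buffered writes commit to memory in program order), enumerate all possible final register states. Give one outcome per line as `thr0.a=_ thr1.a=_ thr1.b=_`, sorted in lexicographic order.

outcome vector order: (thr0.a,thr1.a,thr1.b)
|TSO outcomes| = 6

thr0.a=0 thr1.a=0 thr1.b=0
thr0.a=0 thr1.a=0 thr1.b=2
thr0.a=0 thr1.a=2 thr1.b=2
thr0.a=2 thr1.a=0 thr1.b=0
thr0.a=2 thr1.a=0 thr1.b=2
thr0.a=2 thr1.a=2 thr1.b=2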